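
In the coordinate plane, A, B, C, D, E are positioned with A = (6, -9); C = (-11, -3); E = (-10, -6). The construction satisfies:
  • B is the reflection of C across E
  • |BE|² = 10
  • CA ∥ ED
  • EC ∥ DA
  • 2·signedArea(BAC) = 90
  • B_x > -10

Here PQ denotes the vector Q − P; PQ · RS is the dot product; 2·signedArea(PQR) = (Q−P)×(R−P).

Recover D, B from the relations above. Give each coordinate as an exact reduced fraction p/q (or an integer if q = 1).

B = (-9, -9)
D = (7, -12)

1. D_x = 7  [EC ∥ DA ∩ CA ∥ ED]
2. D_y = -12  [EC ∥ DA ∩ CA ∥ ED]
   → D = (7, -12)
3. B_x = -9  [B is the reflection of C across E]
4. B_y = -9  [B is the reflection of C across E]
   → B = (-9, -9)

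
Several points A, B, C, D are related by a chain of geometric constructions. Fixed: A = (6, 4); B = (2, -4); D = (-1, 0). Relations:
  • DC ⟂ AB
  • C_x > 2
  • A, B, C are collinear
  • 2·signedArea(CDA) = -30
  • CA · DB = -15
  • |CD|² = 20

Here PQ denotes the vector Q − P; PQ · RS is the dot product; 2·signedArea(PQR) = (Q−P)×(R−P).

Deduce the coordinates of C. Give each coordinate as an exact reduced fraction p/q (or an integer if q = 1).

C = (3, -2)

1. C_x = 3  [A, B, C are collinear ∩ DC ⟂ AB]
2. C_y = -2  [A, B, C are collinear ∩ DC ⟂ AB]
   → C = (3, -2)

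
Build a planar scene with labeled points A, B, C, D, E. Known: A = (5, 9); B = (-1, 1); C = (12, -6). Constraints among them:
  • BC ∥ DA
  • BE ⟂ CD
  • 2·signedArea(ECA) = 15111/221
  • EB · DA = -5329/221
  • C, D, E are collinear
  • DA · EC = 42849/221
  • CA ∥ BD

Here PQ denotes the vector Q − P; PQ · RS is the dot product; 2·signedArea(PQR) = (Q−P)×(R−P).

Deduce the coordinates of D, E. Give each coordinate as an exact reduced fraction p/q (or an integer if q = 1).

D = (-8, 16)
E = (582/221, 951/221)

1. D_x = -8  [BC ∥ DA ∩ CA ∥ BD]
2. D_y = 16  [BC ∥ DA ∩ CA ∥ BD]
   → D = (-8, 16)
3. E_x = 582/221  [C, D, E are collinear ∩ BE ⟂ CD]
4. E_y = 951/221  [C, D, E are collinear ∩ BE ⟂ CD]
   → E = (582/221, 951/221)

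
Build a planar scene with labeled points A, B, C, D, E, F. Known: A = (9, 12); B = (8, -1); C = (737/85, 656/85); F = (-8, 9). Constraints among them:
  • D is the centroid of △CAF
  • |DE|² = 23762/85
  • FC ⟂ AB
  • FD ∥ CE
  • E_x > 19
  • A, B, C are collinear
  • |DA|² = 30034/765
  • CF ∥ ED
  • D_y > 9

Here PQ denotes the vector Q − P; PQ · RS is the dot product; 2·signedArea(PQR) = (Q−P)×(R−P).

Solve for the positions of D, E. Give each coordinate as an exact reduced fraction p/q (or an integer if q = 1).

1. D_x = 274/85  [D is the centroid of △CAF]
2. D_y = 2441/255  [D is the centroid of △CAF]
   → D = (274/85, 2441/255)
3. E_x = 1691/85  [CF ∥ ED ∩ FD ∥ CE]
4. E_y = 2114/255  [CF ∥ ED ∩ FD ∥ CE]
   → E = (1691/85, 2114/255)

D = (274/85, 2441/255)
E = (1691/85, 2114/255)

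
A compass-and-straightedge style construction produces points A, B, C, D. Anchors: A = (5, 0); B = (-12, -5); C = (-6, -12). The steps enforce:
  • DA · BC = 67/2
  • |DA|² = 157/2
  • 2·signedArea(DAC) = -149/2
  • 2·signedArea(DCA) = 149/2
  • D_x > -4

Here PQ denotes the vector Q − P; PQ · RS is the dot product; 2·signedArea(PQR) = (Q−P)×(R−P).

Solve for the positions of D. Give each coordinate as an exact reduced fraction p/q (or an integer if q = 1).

D = (-7/2, -5/2)

1. D_x = -7/2  [2·signedArea(DCA) = 149/2 ∩ DA · BC = 67/2]
2. D_y = -5/2  [2·signedArea(DCA) = 149/2 ∩ DA · BC = 67/2]
   → D = (-7/2, -5/2)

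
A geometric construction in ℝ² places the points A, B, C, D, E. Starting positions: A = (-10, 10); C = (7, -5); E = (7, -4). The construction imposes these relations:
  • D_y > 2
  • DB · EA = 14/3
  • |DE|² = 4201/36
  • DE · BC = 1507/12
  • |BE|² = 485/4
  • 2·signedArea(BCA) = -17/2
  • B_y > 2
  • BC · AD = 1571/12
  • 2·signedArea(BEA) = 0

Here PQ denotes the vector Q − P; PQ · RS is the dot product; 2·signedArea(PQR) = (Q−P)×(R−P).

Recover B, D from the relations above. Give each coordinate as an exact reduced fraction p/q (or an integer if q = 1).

1. B_x = -3/2  [2·signedArea(BEA) = 0 ∩ 2·signedArea(BCA) = -17/2]
2. B_y = 3  [2·signedArea(BEA) = 0 ∩ 2·signedArea(BCA) = -17/2]
   → B = (-3/2, 3)
3. D_x = -3/2  [DB · EA = 14/3 ∩ BC · AD = 1571/12]
4. D_y = 8/3  [DB · EA = 14/3 ∩ BC · AD = 1571/12]
   → D = (-3/2, 8/3)

B = (-3/2, 3)
D = (-3/2, 8/3)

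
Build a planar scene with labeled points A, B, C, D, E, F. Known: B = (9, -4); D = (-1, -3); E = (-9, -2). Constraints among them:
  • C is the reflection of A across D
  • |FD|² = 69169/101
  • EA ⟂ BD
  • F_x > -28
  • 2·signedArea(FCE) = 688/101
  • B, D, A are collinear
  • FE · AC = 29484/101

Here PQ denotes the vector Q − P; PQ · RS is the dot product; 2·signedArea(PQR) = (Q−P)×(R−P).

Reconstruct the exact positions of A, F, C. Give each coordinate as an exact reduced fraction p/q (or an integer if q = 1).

1. A_x = -911/101  [B, D, A are collinear ∩ EA ⟂ BD]
2. A_y = -222/101  [B, D, A are collinear ∩ EA ⟂ BD]
   → A = (-911/101, -222/101)
3. C_x = 709/101  [C is the reflection of A across D]
4. C_y = -384/101  [C is the reflection of A across D]
   → C = (709/101, -384/101)
5. F_x = -2731/101  [2·signedArea(FCE) = 688/101 ∩ FE · AC = 29484/101]
6. F_y = -40/101  [2·signedArea(FCE) = 688/101 ∩ FE · AC = 29484/101]
   → F = (-2731/101, -40/101)

A = (-911/101, -222/101)
C = (709/101, -384/101)
F = (-2731/101, -40/101)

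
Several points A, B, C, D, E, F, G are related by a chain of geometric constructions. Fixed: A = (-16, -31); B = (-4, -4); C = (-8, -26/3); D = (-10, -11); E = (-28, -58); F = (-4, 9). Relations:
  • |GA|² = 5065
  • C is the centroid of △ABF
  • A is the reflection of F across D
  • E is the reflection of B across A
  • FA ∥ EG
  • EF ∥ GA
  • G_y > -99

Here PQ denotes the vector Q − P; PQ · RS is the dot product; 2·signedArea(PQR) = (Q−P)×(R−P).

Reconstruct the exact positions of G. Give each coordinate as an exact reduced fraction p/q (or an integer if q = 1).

G = (-40, -98)

1. G_x = -40  [EF ∥ GA ∩ FA ∥ EG]
2. G_y = -98  [EF ∥ GA ∩ FA ∥ EG]
   → G = (-40, -98)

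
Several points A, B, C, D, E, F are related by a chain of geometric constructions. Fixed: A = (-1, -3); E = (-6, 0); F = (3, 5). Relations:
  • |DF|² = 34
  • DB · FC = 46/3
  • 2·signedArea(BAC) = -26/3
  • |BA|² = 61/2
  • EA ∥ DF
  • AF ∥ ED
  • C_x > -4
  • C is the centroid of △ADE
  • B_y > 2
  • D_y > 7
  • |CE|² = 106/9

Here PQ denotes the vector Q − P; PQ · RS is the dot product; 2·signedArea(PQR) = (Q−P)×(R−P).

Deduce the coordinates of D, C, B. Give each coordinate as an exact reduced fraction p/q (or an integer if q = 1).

1. D_x = -2  [EA ∥ DF ∩ AF ∥ ED]
2. D_y = 8  [EA ∥ DF ∩ AF ∥ ED]
   → D = (-2, 8)
3. C_x = -3  [C is the centroid of △ADE]
4. C_y = 5/3  [C is the centroid of △ADE]
   → C = (-3, 5/3)
5. B_x = -3/2  [2·signedArea(BAC) = -26/3 ∩ DB · FC = 46/3]
6. B_y = 5/2  [2·signedArea(BAC) = -26/3 ∩ DB · FC = 46/3]
   → B = (-3/2, 5/2)

B = (-3/2, 5/2)
C = (-3, 5/3)
D = (-2, 8)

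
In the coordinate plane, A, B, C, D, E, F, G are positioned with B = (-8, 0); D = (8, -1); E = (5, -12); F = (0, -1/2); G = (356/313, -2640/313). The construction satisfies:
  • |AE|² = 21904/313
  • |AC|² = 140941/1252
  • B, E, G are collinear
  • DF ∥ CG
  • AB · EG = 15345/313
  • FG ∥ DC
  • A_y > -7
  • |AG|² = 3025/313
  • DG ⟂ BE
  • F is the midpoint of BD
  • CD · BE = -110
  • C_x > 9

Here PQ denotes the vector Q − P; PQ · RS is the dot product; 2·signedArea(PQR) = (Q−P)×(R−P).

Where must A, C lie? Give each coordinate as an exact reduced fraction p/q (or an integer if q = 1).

1. A_x = -359/313  [line 1209/313·x + -1116/313·y + -5673/313 = 0 ∩ |AE|² = 21904/313]
2. A_y = -1980/313  [line 1209/313·x + -1116/313·y + -5673/313 = 0 ∩ |AE|² = 21904/313]
   → A = (-359/313, -1980/313)
3. C_x = 2860/313  [DF ∥ CG ∩ FG ∥ DC]
4. C_y = -5593/626  [DF ∥ CG ∩ FG ∥ DC]
   → C = (2860/313, -5593/626)

A = (-359/313, -1980/313)
C = (2860/313, -5593/626)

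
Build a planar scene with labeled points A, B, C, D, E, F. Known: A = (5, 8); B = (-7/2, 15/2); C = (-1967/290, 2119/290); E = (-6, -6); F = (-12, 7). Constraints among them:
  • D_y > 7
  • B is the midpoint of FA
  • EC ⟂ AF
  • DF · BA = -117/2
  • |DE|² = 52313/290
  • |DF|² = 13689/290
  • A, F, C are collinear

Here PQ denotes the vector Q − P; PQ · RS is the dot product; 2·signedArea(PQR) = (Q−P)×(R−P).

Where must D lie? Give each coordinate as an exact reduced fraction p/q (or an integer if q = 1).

1. D_x = -1491/290  [line -17/2·x + -1/2·y + -40 = 0 ∩ |DF|² = 13689/290]
2. D_y = 2147/290  [line -17/2·x + -1/2·y + -40 = 0 ∩ |DF|² = 13689/290]
   → D = (-1491/290, 2147/290)

D = (-1491/290, 2147/290)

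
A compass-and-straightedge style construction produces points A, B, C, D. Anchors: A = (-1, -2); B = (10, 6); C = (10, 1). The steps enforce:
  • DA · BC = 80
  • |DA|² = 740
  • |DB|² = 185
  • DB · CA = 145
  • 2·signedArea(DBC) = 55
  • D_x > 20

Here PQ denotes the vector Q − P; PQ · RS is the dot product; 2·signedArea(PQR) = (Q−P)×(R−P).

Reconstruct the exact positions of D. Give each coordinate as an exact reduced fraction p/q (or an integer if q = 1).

D = (21, 14)

1. D_x = 21  [2·signedArea(DBC) = 55 ∩ DB · CA = 145]
2. D_y = 14  [2·signedArea(DBC) = 55 ∩ DB · CA = 145]
   → D = (21, 14)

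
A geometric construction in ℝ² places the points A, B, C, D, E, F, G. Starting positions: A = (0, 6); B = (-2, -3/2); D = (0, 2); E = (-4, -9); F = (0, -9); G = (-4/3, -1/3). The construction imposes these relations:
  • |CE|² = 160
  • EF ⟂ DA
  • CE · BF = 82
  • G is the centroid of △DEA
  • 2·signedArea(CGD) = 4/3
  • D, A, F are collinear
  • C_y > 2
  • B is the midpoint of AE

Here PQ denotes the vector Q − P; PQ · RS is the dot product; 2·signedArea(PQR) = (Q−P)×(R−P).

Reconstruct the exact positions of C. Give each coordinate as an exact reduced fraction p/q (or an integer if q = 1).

1. C_x = 0  [CE · BF = 82 ∩ 2·signedArea(CGD) = 4/3]
2. C_y = 3  [CE · BF = 82 ∩ 2·signedArea(CGD) = 4/3]
   → C = (0, 3)

C = (0, 3)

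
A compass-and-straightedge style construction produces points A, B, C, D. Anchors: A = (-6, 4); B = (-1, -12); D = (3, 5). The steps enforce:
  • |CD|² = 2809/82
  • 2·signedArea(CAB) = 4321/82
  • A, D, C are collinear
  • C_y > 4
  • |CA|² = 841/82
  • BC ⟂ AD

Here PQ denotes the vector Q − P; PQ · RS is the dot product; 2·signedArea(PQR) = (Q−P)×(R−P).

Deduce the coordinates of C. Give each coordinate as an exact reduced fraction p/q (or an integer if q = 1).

1. C_x = -231/82  [A, D, C are collinear ∩ BC ⟂ AD]
2. C_y = 357/82  [A, D, C are collinear ∩ BC ⟂ AD]
   → C = (-231/82, 357/82)

C = (-231/82, 357/82)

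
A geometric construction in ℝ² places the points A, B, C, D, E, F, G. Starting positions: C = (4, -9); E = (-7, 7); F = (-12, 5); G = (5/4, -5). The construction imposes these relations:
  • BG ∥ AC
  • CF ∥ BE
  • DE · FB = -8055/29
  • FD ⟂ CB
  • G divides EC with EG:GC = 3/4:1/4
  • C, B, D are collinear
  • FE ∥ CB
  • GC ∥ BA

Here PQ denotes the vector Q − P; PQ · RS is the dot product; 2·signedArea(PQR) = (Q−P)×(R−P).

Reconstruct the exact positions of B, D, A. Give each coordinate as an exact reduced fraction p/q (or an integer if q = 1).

1. B_x = 9  [CF ∥ BE ∩ FE ∥ CB]
2. B_y = -7  [CF ∥ BE ∩ FE ∥ CB]
   → B = (9, -7)
3. D_x = -144/29  [C, B, D are collinear ∩ FD ⟂ CB]
4. D_y = -365/29  [C, B, D are collinear ∩ FD ⟂ CB]
   → D = (-144/29, -365/29)
5. A_x = 47/4  [BG ∥ AC ∩ GC ∥ BA]
6. A_y = -11  [BG ∥ AC ∩ GC ∥ BA]
   → A = (47/4, -11)

A = (47/4, -11)
B = (9, -7)
D = (-144/29, -365/29)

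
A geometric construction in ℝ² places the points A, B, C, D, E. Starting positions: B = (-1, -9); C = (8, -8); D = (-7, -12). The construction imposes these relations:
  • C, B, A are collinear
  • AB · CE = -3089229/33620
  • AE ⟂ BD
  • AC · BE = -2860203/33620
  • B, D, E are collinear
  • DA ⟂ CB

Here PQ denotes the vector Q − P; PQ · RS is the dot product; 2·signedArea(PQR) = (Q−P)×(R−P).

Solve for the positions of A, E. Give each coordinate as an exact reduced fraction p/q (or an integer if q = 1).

1. A_x = -595/82  [C, B, A are collinear ∩ DA ⟂ CB]
2. A_y = -795/82  [C, B, A are collinear ∩ DA ⟂ CB]
   → A = (-595/82, -795/82)
3. E_x = -1288/205  [B, D, E are collinear ∩ AE ⟂ BD]
4. E_y = -4773/410  [B, D, E are collinear ∩ AE ⟂ BD]
   → E = (-1288/205, -4773/410)

A = (-595/82, -795/82)
E = (-1288/205, -4773/410)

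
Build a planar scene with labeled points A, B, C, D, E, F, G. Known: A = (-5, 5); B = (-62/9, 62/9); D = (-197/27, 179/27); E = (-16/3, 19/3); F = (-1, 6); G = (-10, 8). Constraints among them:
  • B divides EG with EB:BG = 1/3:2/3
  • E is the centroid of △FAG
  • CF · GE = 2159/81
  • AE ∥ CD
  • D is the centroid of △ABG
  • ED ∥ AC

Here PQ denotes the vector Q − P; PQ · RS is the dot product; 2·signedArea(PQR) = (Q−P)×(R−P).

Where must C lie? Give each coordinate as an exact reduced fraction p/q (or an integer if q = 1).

C = (-188/27, 143/27)

1. C_x = -188/27  [AE ∥ CD ∩ ED ∥ AC]
2. C_y = 143/27  [AE ∥ CD ∩ ED ∥ AC]
   → C = (-188/27, 143/27)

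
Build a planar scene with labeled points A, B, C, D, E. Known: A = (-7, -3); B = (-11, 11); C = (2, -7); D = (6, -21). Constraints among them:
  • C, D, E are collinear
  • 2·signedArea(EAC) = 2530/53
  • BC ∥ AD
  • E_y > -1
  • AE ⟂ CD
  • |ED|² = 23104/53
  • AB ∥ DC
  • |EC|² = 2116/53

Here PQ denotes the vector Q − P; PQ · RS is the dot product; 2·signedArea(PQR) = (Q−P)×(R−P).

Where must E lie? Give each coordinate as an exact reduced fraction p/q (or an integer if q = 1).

1. E_x = 14/53  [C, D, E are collinear ∩ AE ⟂ CD]
2. E_y = -49/53  [C, D, E are collinear ∩ AE ⟂ CD]
   → E = (14/53, -49/53)

E = (14/53, -49/53)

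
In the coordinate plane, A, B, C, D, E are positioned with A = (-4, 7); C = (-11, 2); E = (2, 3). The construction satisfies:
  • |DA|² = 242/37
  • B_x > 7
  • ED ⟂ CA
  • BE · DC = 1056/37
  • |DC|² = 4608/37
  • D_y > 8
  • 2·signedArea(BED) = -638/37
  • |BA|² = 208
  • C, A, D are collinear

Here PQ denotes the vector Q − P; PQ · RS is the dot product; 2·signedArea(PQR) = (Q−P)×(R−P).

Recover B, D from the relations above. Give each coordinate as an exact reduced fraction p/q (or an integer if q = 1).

1. D_x = -71/37  [C, A, D are collinear ∩ ED ⟂ CA]
2. D_y = 314/37  [C, A, D are collinear ∩ ED ⟂ CA]
   → D = (-71/37, 314/37)
3. B_x = 8  [line -203/37·x + -145/37·y + 1479/37 = 0 ∩ |BA|² = 208]
4. B_y = -1  [line -203/37·x + -145/37·y + 1479/37 = 0 ∩ |BA|² = 208]
   → B = (8, -1)

B = (8, -1)
D = (-71/37, 314/37)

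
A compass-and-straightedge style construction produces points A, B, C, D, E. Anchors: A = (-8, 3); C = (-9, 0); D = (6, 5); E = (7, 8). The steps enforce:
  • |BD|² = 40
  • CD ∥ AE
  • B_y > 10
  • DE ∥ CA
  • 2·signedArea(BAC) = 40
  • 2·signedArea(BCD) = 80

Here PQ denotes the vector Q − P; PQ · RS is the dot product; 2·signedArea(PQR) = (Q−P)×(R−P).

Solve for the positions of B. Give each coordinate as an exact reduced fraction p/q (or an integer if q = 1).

1. B_x = 8  [2·signedArea(BAC) = 40 ∩ 2·signedArea(BCD) = 80]
2. B_y = 11  [2·signedArea(BAC) = 40 ∩ 2·signedArea(BCD) = 80]
   → B = (8, 11)

B = (8, 11)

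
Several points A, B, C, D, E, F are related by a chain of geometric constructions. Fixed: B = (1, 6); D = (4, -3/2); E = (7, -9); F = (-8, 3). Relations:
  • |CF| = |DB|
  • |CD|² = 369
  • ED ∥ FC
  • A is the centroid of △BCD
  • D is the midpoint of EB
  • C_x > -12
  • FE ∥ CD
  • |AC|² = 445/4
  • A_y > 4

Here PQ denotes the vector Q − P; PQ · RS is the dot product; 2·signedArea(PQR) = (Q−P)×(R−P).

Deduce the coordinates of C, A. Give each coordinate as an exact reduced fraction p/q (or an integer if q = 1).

A = (-2, 5)
C = (-11, 21/2)

1. C_x = -11  [FE ∥ CD ∩ ED ∥ FC]
2. C_y = 21/2  [FE ∥ CD ∩ ED ∥ FC]
   → C = (-11, 21/2)
3. A_x = -2  [A is the centroid of △BCD]
4. A_y = 5  [A is the centroid of △BCD]
   → A = (-2, 5)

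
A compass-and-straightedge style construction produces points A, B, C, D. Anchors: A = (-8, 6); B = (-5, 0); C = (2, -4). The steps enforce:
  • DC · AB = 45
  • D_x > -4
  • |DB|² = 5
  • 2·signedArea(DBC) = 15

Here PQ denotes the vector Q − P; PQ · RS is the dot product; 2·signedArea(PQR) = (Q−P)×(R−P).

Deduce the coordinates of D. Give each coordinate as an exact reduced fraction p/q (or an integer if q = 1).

D = (-3, 1)

1. D_x = -3  [2·signedArea(DBC) = 15 ∩ DC · AB = 45]
2. D_y = 1  [2·signedArea(DBC) = 15 ∩ DC · AB = 45]
   → D = (-3, 1)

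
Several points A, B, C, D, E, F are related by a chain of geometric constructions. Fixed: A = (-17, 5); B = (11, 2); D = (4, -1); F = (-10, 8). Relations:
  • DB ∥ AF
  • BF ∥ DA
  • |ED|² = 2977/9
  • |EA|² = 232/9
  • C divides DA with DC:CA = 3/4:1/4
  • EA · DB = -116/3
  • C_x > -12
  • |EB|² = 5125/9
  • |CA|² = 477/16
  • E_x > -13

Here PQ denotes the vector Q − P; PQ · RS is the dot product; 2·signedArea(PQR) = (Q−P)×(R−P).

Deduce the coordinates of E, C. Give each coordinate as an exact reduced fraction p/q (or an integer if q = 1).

1. E_x = -37/3  [line -7·x + -3·y + -196/3 = 0 ∩ |EA|² = 232/9]
2. E_y = 7  [line -7·x + -3·y + -196/3 = 0 ∩ |EA|² = 232/9]
   → E = (-37/3, 7)
3. C_x = -47/4  [C divides DA with DC:CA = 3/4:1/4]
4. C_y = 7/2  [C divides DA with DC:CA = 3/4:1/4]
   → C = (-47/4, 7/2)

C = (-47/4, 7/2)
E = (-37/3, 7)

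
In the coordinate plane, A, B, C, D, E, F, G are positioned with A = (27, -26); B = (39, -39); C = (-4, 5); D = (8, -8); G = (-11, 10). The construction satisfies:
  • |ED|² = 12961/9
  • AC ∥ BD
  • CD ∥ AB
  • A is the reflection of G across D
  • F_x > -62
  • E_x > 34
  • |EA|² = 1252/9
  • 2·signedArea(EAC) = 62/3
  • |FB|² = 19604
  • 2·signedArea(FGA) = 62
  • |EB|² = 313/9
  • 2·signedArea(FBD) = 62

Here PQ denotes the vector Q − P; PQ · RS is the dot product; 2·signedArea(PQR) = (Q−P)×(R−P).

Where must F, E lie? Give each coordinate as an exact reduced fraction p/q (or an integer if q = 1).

1. F_x = -61  [2·signedArea(FGA) = 62 ∩ 2·signedArea(FBD) = 62]
2. F_y = 59  [2·signedArea(FGA) = 62 ∩ 2·signedArea(FBD) = 62]
   → F = (-61, 59)
3. E_x = 35  [line -31·x + -31·y + 31/3 = 0 ∩ |ED|² = 12961/9]
4. E_y = -104/3  [line -31·x + -31·y + 31/3 = 0 ∩ |ED|² = 12961/9]
   → E = (35, -104/3)

E = (35, -104/3)
F = (-61, 59)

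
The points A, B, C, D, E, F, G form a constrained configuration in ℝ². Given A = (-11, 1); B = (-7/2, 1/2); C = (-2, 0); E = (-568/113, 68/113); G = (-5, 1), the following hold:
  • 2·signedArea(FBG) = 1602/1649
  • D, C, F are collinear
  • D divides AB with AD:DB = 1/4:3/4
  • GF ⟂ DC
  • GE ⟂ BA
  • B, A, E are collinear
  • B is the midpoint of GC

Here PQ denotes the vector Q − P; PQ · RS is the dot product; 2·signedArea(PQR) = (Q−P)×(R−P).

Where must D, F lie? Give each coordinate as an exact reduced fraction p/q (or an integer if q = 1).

1. D_x = -73/8  [D divides AB with AD:DB = 1/4:3/4]
2. D_y = 7/8  [D divides AB with AD:DB = 1/4:3/4]
   → D = (-73/8, 7/8)
3. F_x = -8371/1649  [D, C, F are collinear ∩ GF ⟂ DC]
4. F_y = 623/1649  [D, C, F are collinear ∩ GF ⟂ DC]
   → F = (-8371/1649, 623/1649)

D = (-73/8, 7/8)
F = (-8371/1649, 623/1649)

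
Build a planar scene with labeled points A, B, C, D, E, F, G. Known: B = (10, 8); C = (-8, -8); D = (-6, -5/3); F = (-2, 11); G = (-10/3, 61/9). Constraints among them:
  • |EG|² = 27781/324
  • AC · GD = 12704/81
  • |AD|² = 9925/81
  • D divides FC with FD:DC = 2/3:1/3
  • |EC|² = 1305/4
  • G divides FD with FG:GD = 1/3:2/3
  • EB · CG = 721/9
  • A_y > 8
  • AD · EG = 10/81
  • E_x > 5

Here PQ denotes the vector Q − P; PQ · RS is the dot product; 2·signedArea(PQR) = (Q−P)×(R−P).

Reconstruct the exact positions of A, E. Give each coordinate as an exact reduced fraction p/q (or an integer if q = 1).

A = (-8/3, 80/9)
E = (11/2, 4)

1. A_x = -8/3  [line 8/3·x + 76/9·y + -5504/81 = 0 ∩ |AD|² = 9925/81]
2. A_y = 80/9  [line 8/3·x + 76/9·y + -5504/81 = 0 ∩ |AD|² = 9925/81]
   → A = (-8/3, 80/9)
3. E_x = 11/2  [line 10/3·x + 95/9·y + -545/9 = 0 ∩ |EC|² = 1305/4]
4. E_y = 4  [line 10/3·x + 95/9·y + -545/9 = 0 ∩ |EC|² = 1305/4]
   → E = (11/2, 4)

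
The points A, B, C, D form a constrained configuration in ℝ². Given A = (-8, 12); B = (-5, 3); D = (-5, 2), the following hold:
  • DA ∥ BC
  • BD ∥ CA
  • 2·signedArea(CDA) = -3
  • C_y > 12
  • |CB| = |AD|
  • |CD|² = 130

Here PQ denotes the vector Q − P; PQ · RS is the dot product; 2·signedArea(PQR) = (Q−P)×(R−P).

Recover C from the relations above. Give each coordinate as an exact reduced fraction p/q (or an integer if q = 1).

1. C_x = -8  [BD ∥ CA ∩ DA ∥ BC]
2. C_y = 13  [BD ∥ CA ∩ DA ∥ BC]
   → C = (-8, 13)

C = (-8, 13)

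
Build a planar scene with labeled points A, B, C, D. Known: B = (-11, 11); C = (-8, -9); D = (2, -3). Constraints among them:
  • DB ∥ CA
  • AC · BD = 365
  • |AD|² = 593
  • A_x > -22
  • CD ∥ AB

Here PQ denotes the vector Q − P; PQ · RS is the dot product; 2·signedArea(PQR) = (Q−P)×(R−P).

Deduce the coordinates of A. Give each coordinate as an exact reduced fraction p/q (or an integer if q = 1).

1. A_x = -21  [CD ∥ AB ∩ DB ∥ CA]
2. A_y = 5  [CD ∥ AB ∩ DB ∥ CA]
   → A = (-21, 5)

A = (-21, 5)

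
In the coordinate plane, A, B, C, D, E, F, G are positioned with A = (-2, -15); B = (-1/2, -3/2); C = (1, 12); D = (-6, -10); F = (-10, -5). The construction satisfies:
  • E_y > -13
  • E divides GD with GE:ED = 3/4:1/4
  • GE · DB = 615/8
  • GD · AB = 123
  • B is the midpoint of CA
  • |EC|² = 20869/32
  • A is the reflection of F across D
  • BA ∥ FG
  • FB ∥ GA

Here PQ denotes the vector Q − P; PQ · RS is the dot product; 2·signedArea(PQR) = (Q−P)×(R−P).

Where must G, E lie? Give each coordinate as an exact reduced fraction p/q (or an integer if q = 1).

1. G_x = -23/2  [FB ∥ GA ∩ BA ∥ FG]
2. G_y = -37/2  [FB ∥ GA ∩ BA ∥ FG]
   → G = (-23/2, -37/2)
3. E_x = -59/8  [E divides GD with GE:ED = 3/4:1/4]
4. E_y = -97/8  [E divides GD with GE:ED = 3/4:1/4]
   → E = (-59/8, -97/8)

E = (-59/8, -97/8)
G = (-23/2, -37/2)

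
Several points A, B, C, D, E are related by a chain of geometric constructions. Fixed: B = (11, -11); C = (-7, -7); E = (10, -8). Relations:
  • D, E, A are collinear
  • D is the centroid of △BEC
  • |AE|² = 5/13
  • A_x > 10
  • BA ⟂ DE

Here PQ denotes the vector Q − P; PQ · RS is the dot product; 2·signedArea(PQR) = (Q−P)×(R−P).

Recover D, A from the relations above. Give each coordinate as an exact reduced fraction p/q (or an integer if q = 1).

1. D_x = 14/3  [D is the centroid of △BEC]
2. D_y = -26/3  [D is the centroid of △BEC]
   → D = (14/3, -26/3)
3. A_x = 138/13  [D, E, A are collinear ∩ BA ⟂ DE]
4. A_y = -103/13  [D, E, A are collinear ∩ BA ⟂ DE]
   → A = (138/13, -103/13)

A = (138/13, -103/13)
D = (14/3, -26/3)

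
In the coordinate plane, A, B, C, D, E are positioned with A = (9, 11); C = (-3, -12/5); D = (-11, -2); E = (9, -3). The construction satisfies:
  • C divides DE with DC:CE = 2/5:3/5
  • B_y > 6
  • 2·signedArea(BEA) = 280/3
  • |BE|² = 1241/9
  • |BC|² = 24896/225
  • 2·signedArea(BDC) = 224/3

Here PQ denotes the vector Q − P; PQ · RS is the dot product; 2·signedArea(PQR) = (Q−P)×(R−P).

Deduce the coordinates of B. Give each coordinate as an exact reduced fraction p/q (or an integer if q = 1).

B = (7/3, 20/3)

1. B_x = 7/3  [2·signedArea(BEA) = 280/3 ∩ 2·signedArea(BDC) = 224/3]
2. B_y = 20/3  [2·signedArea(BEA) = 280/3 ∩ 2·signedArea(BDC) = 224/3]
   → B = (7/3, 20/3)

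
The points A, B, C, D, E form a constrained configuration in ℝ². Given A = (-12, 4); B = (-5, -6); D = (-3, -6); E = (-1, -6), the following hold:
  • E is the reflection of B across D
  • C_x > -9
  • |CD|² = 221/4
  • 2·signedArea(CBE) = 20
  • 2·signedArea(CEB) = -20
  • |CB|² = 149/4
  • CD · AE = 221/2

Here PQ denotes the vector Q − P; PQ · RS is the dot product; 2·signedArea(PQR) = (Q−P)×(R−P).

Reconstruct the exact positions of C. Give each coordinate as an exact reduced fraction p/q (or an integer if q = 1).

1. C_x = -17/2  [CD · AE = 221/2 ∩ 2·signedArea(CBE) = 20]
2. C_y = -1  [CD · AE = 221/2 ∩ 2·signedArea(CBE) = 20]
   → C = (-17/2, -1)

C = (-17/2, -1)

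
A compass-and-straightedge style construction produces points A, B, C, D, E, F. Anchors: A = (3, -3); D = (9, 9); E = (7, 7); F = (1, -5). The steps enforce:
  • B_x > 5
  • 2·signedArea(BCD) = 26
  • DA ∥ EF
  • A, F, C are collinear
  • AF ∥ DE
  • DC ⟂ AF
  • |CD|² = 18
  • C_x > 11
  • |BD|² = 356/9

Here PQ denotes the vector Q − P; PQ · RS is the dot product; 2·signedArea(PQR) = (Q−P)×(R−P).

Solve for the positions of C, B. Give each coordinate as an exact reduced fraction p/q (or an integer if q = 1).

1. C_x = 12  [A, F, C are collinear ∩ DC ⟂ AF]
2. C_y = 6  [A, F, C are collinear ∩ DC ⟂ AF]
   → C = (12, 6)
3. B_x = 17/3  [line -3·x + -3·y + 28 = 0 ∩ |BD|² = 356/9]
4. B_y = 11/3  [line -3·x + -3·y + 28 = 0 ∩ |BD|² = 356/9]
   → B = (17/3, 11/3)

B = (17/3, 11/3)
C = (12, 6)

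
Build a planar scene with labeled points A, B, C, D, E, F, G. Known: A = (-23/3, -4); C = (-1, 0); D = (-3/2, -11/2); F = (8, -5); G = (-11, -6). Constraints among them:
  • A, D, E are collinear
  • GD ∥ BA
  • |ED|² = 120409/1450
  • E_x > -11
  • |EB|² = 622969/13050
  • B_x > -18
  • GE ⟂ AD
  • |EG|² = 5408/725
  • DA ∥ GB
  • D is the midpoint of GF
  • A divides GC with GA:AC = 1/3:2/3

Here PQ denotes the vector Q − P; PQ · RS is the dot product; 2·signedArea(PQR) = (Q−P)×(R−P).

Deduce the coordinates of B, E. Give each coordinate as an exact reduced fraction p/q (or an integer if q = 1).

B = (-103/6, -9/2)
E = (-7507/725, -2426/725)

1. B_x = -103/6  [GD ∥ BA ∩ DA ∥ GB]
2. B_y = -9/2  [GD ∥ BA ∩ DA ∥ GB]
   → B = (-103/6, -9/2)
3. E_x = -7507/725  [A, D, E are collinear ∩ GE ⟂ AD]
4. E_y = -2426/725  [A, D, E are collinear ∩ GE ⟂ AD]
   → E = (-7507/725, -2426/725)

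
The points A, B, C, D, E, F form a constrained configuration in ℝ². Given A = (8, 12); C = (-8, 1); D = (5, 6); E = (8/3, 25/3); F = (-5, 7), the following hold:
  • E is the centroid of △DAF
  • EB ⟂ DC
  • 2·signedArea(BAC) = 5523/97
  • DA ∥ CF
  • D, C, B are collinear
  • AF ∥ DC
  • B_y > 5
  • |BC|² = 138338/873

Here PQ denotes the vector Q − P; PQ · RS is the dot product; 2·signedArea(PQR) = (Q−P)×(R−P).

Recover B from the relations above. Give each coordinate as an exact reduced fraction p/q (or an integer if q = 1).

1. B_x = 1091/291  [D, C, B are collinear ∩ EB ⟂ DC]
2. B_y = 1606/291  [D, C, B are collinear ∩ EB ⟂ DC]
   → B = (1091/291, 1606/291)

B = (1091/291, 1606/291)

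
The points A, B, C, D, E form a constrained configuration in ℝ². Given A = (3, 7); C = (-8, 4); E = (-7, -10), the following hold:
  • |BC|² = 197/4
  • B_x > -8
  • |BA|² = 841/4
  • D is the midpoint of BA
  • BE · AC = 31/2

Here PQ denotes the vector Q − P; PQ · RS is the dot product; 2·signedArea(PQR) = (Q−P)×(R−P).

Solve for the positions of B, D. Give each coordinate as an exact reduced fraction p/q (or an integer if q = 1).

B = (-15/2, -3)
D = (-9/4, 2)

1. B_x = -15/2  [line 11·x + 3·y + 183/2 = 0 ∩ |BA|² = 841/4]
2. B_y = -3  [line 11·x + 3·y + 183/2 = 0 ∩ |BA|² = 841/4]
   → B = (-15/2, -3)
3. D_x = -9/4  [D is the midpoint of BA]
4. D_y = 2  [D is the midpoint of BA]
   → D = (-9/4, 2)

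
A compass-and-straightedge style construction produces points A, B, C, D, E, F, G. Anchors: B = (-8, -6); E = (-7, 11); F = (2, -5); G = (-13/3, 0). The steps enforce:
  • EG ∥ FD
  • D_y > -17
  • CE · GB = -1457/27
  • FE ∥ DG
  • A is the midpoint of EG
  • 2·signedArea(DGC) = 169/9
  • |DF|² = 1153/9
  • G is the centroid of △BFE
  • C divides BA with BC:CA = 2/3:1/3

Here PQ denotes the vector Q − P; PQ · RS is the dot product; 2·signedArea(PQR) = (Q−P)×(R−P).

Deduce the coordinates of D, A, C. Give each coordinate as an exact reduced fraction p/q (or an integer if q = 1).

A = (-17/3, 11/2)
C = (-58/9, 5/3)
D = (14/3, -16)

1. D_x = 14/3  [FE ∥ DG ∩ EG ∥ FD]
2. D_y = -16  [FE ∥ DG ∩ EG ∥ FD]
   → D = (14/3, -16)
3. A_x = -17/3  [A is the midpoint of EG]
4. A_y = 11/2  [A is the midpoint of EG]
   → A = (-17/3, 11/2)
5. C_x = -58/9  [C divides BA with BC:CA = 2/3:1/3]
6. C_y = 5/3  [C divides BA with BC:CA = 2/3:1/3]
   → C = (-58/9, 5/3)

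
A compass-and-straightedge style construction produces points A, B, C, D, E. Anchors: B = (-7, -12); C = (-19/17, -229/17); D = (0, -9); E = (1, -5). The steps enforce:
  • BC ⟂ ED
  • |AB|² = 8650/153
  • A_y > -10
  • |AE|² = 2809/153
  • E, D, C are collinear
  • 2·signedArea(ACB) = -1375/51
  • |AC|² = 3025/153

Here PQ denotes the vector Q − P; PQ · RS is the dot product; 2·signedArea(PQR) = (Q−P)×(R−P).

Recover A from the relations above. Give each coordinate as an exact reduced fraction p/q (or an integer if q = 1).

A = (-2/51, -467/51)

1. A_x = -2/51  [line -25/17·x + -100/17·y + -2750/51 = 0 ∩ |AE|² = 2809/153]
2. A_y = -467/51  [line -25/17·x + -100/17·y + -2750/51 = 0 ∩ |AE|² = 2809/153]
   → A = (-2/51, -467/51)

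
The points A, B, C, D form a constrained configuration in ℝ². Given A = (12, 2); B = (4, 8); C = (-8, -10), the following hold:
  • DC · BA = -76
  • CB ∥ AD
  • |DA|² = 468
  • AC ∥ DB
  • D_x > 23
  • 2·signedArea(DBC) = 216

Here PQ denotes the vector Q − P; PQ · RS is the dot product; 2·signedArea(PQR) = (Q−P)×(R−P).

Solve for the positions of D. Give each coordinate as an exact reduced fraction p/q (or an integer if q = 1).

D = (24, 20)

1. D_x = 24  [AC ∥ DB ∩ CB ∥ AD]
2. D_y = 20  [AC ∥ DB ∩ CB ∥ AD]
   → D = (24, 20)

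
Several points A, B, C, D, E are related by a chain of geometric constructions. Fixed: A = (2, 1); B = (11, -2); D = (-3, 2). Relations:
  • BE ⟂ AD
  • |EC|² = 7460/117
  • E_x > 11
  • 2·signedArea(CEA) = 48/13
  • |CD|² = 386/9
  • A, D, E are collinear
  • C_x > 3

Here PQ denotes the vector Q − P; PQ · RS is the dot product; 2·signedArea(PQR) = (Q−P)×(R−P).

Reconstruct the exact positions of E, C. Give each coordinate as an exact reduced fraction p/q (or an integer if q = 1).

C = (10/3, 1/3)
E = (146/13, -11/13)

1. E_x = 146/13  [A, D, E are collinear ∩ BE ⟂ AD]
2. E_y = -11/13  [A, D, E are collinear ∩ BE ⟂ AD]
   → E = (146/13, -11/13)
3. C_x = 10/3  [line -24/13·x + -120/13·y + 120/13 = 0 ∩ |CD|² = 386/9]
4. C_y = 1/3  [line -24/13·x + -120/13·y + 120/13 = 0 ∩ |CD|² = 386/9]
   → C = (10/3, 1/3)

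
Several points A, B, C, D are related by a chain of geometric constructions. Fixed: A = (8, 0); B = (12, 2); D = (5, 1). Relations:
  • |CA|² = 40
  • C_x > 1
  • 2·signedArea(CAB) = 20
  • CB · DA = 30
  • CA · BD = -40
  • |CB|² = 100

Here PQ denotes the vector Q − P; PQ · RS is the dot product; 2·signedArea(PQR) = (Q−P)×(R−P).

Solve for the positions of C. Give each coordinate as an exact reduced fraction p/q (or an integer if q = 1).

1. C_x = 2  [2·signedArea(CAB) = 20 ∩ CA · BD = -40]
2. C_y = 2  [2·signedArea(CAB) = 20 ∩ CA · BD = -40]
   → C = (2, 2)

C = (2, 2)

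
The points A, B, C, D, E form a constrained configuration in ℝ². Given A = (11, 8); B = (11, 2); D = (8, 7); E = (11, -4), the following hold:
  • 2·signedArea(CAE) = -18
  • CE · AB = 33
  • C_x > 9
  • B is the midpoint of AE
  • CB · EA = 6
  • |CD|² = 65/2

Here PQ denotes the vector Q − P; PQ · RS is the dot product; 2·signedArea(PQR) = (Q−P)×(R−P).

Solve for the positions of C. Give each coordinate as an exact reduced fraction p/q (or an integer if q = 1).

1. C_x = 19/2  [2·signedArea(CAE) = -18 ∩ CB · EA = 6]
2. C_y = 3/2  [2·signedArea(CAE) = -18 ∩ CB · EA = 6]
   → C = (19/2, 3/2)

C = (19/2, 3/2)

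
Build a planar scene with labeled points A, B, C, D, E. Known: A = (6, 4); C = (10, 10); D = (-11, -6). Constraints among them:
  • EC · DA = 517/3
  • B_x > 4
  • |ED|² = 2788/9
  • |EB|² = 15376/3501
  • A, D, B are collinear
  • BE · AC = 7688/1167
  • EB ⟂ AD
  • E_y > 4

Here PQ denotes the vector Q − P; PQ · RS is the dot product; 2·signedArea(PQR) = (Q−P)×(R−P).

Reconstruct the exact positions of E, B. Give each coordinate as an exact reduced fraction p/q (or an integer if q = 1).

B = (4741/1167, 3338/1167)
E = (3, 14/3)

1. E_x = 3  [line -17·x + -10·y + 293/3 = 0 ∩ |ED|² = 2788/9]
2. E_y = 14/3  [line -17·x + -10·y + 293/3 = 0 ∩ |ED|² = 2788/9]
   → E = (3, 14/3)
3. B_x = 4741/1167  [A, D, B are collinear ∩ EB ⟂ AD]
4. B_y = 3338/1167  [A, D, B are collinear ∩ EB ⟂ AD]
   → B = (4741/1167, 3338/1167)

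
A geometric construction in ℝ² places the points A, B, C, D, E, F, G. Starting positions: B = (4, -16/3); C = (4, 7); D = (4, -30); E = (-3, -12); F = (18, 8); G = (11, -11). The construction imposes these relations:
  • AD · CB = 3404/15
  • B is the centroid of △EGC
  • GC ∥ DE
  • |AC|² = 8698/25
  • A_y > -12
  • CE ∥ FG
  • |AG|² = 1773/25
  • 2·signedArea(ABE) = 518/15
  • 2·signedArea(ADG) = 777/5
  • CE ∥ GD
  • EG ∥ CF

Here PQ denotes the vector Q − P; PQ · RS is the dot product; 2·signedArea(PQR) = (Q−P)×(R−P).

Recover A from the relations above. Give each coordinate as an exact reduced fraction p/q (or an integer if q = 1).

A = (13/5, -58/5)

1. A_x = 13/5  [2·signedArea(ABE) = 518/15 ∩ 2·signedArea(ADG) = 777/5]
2. A_y = -58/5  [2·signedArea(ABE) = 518/15 ∩ 2·signedArea(ADG) = 777/5]
   → A = (13/5, -58/5)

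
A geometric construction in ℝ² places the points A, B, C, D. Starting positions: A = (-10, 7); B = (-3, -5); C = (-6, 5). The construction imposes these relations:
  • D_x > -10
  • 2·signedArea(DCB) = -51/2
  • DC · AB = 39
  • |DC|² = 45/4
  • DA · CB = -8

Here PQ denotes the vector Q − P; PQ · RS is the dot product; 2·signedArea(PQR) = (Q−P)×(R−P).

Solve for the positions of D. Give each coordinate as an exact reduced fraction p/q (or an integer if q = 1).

1. D_x = -9  [DA · CB = -8 ∩ 2·signedArea(DCB) = -51/2]
2. D_y = 13/2  [DA · CB = -8 ∩ 2·signedArea(DCB) = -51/2]
   → D = (-9, 13/2)

D = (-9, 13/2)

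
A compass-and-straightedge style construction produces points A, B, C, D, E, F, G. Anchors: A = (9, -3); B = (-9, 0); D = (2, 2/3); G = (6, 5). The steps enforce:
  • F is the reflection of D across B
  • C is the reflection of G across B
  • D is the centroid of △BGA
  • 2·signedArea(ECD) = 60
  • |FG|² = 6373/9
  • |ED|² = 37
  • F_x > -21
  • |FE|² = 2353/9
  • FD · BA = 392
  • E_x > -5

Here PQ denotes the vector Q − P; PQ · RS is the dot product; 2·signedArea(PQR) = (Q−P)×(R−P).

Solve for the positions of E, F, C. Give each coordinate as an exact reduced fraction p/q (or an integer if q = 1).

C = (-24, -5)
E = (-4, 5/3)
F = (-20, -2/3)

1. F_x = -20  [F is the reflection of D across B]
2. F_y = -2/3  [F is the reflection of D across B]
   → F = (-20, -2/3)
3. C_x = -24  [C is the reflection of G across B]
4. C_y = -5  [C is the reflection of G across B]
   → C = (-24, -5)
5. E_x = -4  [line -17/3·x + 26·y + -66 = 0 ∩ |FE|² = 2353/9]
6. E_y = 5/3  [line -17/3·x + 26·y + -66 = 0 ∩ |FE|² = 2353/9]
   → E = (-4, 5/3)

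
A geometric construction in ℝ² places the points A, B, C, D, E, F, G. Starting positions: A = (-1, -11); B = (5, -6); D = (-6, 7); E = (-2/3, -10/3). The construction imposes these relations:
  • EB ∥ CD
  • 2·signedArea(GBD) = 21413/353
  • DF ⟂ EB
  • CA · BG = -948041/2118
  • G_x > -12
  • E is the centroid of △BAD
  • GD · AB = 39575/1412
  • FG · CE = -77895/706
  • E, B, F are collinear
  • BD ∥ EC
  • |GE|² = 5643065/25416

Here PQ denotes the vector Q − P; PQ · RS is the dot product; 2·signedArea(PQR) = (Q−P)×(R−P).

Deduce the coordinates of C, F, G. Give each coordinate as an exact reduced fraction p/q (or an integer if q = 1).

C = (-35/3, 29/3)
F = (-3182/353, 210/353)
G = (-15537/1412, 10447/1412)

1. C_x = -35/3  [EB ∥ CD ∩ BD ∥ EC]
2. C_y = 29/3  [EB ∥ CD ∩ BD ∥ EC]
   → C = (-35/3, 29/3)
3. F_x = -3182/353  [E, B, F are collinear ∩ DF ⟂ EB]
4. F_y = 210/353  [E, B, F are collinear ∩ DF ⟂ EB]
   → F = (-3182/353, 210/353)
5. G_x = -15537/1412  [GD · AB = 39575/1412 ∩ FG · CE = -77895/706]
6. G_y = 10447/1412  [GD · AB = 39575/1412 ∩ FG · CE = -77895/706]
   → G = (-15537/1412, 10447/1412)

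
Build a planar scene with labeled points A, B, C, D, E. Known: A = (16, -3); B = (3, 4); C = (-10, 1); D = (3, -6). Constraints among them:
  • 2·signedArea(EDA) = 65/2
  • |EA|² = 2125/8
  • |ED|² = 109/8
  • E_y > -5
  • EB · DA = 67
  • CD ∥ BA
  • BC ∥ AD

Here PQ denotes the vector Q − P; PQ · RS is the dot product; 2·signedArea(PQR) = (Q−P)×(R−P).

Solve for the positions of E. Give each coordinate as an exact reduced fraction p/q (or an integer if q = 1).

1. E_x = -1/4  [EB · DA = 67 ∩ 2·signedArea(EDA) = 65/2]
2. E_y = -17/4  [EB · DA = 67 ∩ 2·signedArea(EDA) = 65/2]
   → E = (-1/4, -17/4)

E = (-1/4, -17/4)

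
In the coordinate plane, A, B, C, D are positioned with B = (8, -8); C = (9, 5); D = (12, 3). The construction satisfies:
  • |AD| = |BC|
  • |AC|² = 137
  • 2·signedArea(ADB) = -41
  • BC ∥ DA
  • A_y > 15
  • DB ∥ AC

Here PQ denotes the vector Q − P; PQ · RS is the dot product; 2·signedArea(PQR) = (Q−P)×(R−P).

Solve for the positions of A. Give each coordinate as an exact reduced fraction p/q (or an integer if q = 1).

A = (13, 16)

1. A_x = 13  [DB ∥ AC ∩ BC ∥ DA]
2. A_y = 16  [DB ∥ AC ∩ BC ∥ DA]
   → A = (13, 16)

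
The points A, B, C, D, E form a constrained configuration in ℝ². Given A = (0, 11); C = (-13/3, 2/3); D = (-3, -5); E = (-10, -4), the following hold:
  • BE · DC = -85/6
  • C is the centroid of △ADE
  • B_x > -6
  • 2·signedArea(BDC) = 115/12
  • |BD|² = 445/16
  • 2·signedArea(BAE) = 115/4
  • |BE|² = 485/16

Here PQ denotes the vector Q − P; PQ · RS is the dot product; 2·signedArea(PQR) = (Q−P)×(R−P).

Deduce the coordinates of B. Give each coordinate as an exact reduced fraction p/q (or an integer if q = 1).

B = (-23/4, -1/2)

1. B_x = -23/4  [BE · DC = -85/6 ∩ 2·signedArea(BDC) = 115/12]
2. B_y = -1/2  [BE · DC = -85/6 ∩ 2·signedArea(BDC) = 115/12]
   → B = (-23/4, -1/2)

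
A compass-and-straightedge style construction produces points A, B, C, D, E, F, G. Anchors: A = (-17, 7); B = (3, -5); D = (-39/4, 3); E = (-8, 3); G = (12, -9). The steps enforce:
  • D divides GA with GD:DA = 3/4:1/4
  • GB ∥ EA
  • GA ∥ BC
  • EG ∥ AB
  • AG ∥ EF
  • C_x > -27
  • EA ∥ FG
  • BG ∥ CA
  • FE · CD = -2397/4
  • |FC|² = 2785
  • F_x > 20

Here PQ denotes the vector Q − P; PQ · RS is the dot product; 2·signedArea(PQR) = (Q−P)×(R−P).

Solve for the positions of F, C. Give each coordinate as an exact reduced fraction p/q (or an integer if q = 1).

1. F_x = 21  [EA ∥ FG ∩ AG ∥ EF]
2. F_y = -13  [EA ∥ FG ∩ AG ∥ EF]
   → F = (21, -13)
3. C_x = -26  [BG ∥ CA ∩ GA ∥ BC]
4. C_y = 11  [BG ∥ CA ∩ GA ∥ BC]
   → C = (-26, 11)

C = (-26, 11)
F = (21, -13)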